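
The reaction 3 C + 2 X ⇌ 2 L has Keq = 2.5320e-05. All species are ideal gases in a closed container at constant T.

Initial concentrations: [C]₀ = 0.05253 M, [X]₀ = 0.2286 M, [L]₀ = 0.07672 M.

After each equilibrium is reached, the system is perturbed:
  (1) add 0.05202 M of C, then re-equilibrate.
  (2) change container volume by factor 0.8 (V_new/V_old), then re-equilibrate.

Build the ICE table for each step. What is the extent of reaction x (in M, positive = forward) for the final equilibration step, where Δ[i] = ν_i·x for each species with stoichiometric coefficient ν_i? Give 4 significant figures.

Q₀ = 777 vs Keq = 2.5320e-05 ⇒ Q>K, reverse
Step 1:
                    C           X           L
  Initial     0.05253      0.2286     0.07672
  Change       0.1149     0.07661    -0.07661
  Equil        0.1675      0.3052  1.0524e-04
  solve Keq expr → x = -0.03831; check Q = 2.5320e-05
Then add 0.05202 M of C.
Step 2:
                    C           X           L
  Initial      0.2195      0.3052  1.0524e-04
  Change  -7.8838e-05 -5.2558e-05  5.2558e-05
  Equil        0.2194      0.3052  1.5780e-04
  solve Keq expr → x = 2.6279e-05; check Q = 2.5320e-05
Then change container volume by factor 0.8 (V_new/V_old).
Step 3:
                    C           X           L
  Initial      0.2742      0.3815  1.9725e-04
  Change  -1.1727e-04 -7.8180e-05  7.8180e-05
  Equil        0.2741      0.3814  2.7543e-04
  solve Keq expr → x = 3.9090e-05; check Q = 2.5320e-05

x = 3.9090e-05 M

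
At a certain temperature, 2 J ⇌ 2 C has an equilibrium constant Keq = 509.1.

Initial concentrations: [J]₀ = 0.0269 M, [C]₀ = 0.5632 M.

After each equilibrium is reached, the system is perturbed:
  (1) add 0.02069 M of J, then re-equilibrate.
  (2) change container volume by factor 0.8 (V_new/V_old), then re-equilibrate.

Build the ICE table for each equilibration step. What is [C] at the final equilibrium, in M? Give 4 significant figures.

Q₀ = 438.3 vs Keq = 509.1 ⇒ Q<K, forward
Step 1:
                   J          C
  I           0.0269     0.5632
  C        -0.001857   0.001857
  E          0.02504     0.5651
  solve Keq expr → x = 9.2838e-04; check Q = 509.1
Then add 0.02069 M of J.
Step 2:
                   J          C
  I          0.04573     0.5651
  C         -0.01981    0.01981
  E          0.02592     0.5849
  solve Keq expr → x = 0.009906; check Q = 509.1
Then change container volume by factor 0.8 (V_new/V_old).
Step 3:
                   J          C
  I           0.0324     0.7311
  C                0          0
  E           0.0324     0.7311
  solve Keq expr → x = 0; check Q = 509.1

[C]_eq = 0.7311 M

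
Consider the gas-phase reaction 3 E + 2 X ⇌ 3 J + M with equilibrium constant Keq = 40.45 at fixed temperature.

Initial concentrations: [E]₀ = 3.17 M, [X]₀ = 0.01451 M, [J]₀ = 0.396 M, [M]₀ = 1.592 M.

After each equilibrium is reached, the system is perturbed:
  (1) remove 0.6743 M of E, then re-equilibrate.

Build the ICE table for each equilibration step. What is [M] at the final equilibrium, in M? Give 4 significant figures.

[M]_eq = 1.593 M

Q₀ = 14.74 vs Keq = 40.45 ⇒ Q<K, forward
Step 1:
                    E           X           J           M
  Initial        3.17     0.01451       0.396       1.592
  Change    -0.008154   -0.005436    0.008154    0.002718
  Equil         3.162    0.009074      0.4042       1.595
  solve Keq expr → x = 0.002718; check Q = 40.45
Then remove 0.6743 M of E.
Step 2:
                    E           X           J           M
  Initial       2.488    0.009074      0.4042       1.595
  Change     0.005429    0.003619   -0.005429    -0.00181
  Equil         2.493     0.01269      0.3987       1.593
  solve Keq expr → x = -0.00181; check Q = 40.45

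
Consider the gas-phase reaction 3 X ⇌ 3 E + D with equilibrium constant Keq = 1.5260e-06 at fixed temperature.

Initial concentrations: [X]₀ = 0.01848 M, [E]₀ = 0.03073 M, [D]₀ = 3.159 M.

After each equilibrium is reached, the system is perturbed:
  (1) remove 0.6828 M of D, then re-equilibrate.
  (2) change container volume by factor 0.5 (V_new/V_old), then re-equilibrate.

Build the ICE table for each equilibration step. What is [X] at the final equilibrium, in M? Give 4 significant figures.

Q₀ = 14.53 vs Keq = 1.5260e-06 ⇒ Q>K, reverse
Step 1:
                    X           E           D
  Initial     0.01848     0.03073       3.159
  Change      0.03035    -0.03035    -0.01012
  Equil       0.04883  3.8352e-04       3.149
  solve Keq expr → x = -0.01012; check Q = 1.5260e-06
Then remove 0.6828 M of D.
Step 2:
                    X           E           D
  Initial     0.04883  3.8352e-04       2.466
  Change  -3.2279e-05  3.2279e-05  1.0760e-05
  Equil       0.04879  4.1580e-04       2.466
  solve Keq expr → x = 1.0760e-05; check Q = 1.5260e-06
Then change container volume by factor 0.5 (V_new/V_old).
Step 3:
                    X           E           D
  Initial     0.09759  8.3160e-04       4.932
  Change   1.7040e-04 -1.7040e-04 -5.6801e-05
  Equil       0.09776  6.6119e-04       4.932
  solve Keq expr → x = -5.6801e-05; check Q = 1.5260e-06

[X]_eq = 0.09776 M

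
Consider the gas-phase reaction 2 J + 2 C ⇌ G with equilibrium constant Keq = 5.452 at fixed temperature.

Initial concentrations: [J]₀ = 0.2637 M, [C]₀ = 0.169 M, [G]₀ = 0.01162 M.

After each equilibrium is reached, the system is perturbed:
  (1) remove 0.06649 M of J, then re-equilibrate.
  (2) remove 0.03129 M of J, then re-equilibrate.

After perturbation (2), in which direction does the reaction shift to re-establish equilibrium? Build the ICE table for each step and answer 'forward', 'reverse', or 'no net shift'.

Q₀ = 5.851 vs Keq = 5.452 ⇒ Q>K, reverse
Step 1:
                    J           C           G
  init         0.2637       0.169     0.01162
  Δ          0.001112    0.001112 -5.5620e-04
  eq           0.2648      0.1701     0.01106
  solve Keq expr → x = -5.5620e-04; check Q = 5.452
Then remove 0.06649 M of J.
Step 2:
                    J           C           G
  init         0.1983      0.1701     0.01106
  Δ          0.007543    0.007543   -0.003771
  eq           0.2059      0.1777    0.007292
  solve Keq expr → x = -0.003771; check Q = 5.452
Then remove 0.03129 M of J.
Step 3:
                    J           C           G
  init         0.1746      0.1777    0.007292
  Δ          0.003291    0.003291   -0.001645
  eq           0.1779      0.1809    0.005647
  solve Keq expr → x = -0.001645; check Q = 5.452

Direction: reverse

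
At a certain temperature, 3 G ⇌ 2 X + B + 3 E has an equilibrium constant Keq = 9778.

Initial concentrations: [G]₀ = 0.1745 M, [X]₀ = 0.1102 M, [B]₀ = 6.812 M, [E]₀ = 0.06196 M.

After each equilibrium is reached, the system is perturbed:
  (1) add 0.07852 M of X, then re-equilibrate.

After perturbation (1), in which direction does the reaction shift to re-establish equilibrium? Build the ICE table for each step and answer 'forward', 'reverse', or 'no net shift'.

Direction: reverse

Q₀ = 0.003703 vs Keq = 9778 ⇒ Q<K, forward
Step 1:
                    G           X           B           E
  Initial      0.1745      0.1102       6.812     0.06196
  Change       -0.167      0.1114     0.05568       0.167
  Equil      0.007454      0.2216       6.868       0.229
  solve Keq expr → x = 0.05568; check Q = 9778
Then add 0.07852 M of X.
Step 2:
                    G           X           B           E
  Initial    0.007454      0.3001       6.868       0.229
  Change     0.001586   -0.001057 -5.2863e-04   -0.001586
  Equil       0.00904       0.299       6.867      0.2274
  solve Keq expr → x = -5.2863e-04; check Q = 9778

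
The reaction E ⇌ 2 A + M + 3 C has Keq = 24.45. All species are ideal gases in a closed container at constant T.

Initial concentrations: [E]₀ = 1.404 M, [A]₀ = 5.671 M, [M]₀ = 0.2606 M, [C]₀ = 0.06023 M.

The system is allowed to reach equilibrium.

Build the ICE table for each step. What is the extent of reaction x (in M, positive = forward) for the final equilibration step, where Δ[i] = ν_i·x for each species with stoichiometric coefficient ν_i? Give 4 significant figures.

Q₀ = 0.001304 vs Keq = 24.45 ⇒ Q<K, forward
Step 1:
                  E         A         M         C
  init        1.404     5.671    0.2606   0.06023
  Δ         -0.3264    0.6527    0.3264    0.9791
  eq          1.078     6.324     0.587     1.039
  solve Keq expr → x = 0.3264; check Q = 24.45

x = 0.3264 M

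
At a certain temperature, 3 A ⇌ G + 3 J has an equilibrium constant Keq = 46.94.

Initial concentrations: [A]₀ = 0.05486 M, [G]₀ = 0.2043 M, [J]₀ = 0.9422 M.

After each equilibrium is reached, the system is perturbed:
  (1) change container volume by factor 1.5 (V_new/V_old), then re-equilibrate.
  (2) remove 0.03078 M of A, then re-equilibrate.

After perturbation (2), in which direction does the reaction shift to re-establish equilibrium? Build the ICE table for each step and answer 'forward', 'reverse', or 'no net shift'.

Q₀ = 1035 vs Keq = 46.94 ⇒ Q>K, reverse
Step 1:
                  A         G         J
  init      0.05486    0.2043    0.9422
  Δ          0.0796  -0.02653   -0.0796
  eq         0.1345    0.1778    0.8626
  solve Keq expr → x = -0.02653; check Q = 46.94
Then change container volume by factor 1.5 (V_new/V_old).
Step 2:
                  A         G         J
  init      0.08964    0.1185    0.5751
  Δ       -0.009364  0.003121  0.009364
  eq        0.08027    0.1216    0.5844
  solve Keq expr → x = 0.003121; check Q = 46.94
Then remove 0.03078 M of A.
Step 3:
                  A         G         J
  init      0.04949    0.1216    0.5844
  Δ         0.02546 -0.008485  -0.02546
  eq        0.07495    0.1131     0.559
  solve Keq expr → x = -0.008485; check Q = 46.94

Direction: reverse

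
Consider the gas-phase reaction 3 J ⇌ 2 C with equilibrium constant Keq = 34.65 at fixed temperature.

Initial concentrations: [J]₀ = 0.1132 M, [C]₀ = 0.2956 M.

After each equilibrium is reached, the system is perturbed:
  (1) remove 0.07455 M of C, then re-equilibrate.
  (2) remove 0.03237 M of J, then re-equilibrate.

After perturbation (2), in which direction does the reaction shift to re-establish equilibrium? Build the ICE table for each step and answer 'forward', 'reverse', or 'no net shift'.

Q₀ = 60.24 vs Keq = 34.65 ⇒ Q>K, reverse
Step 1:
                    J           C
  init         0.1132      0.2956
  Δ             0.019    -0.01267
  eq           0.1322      0.2829
  solve Keq expr → x = -0.006333; check Q = 34.65
Then remove 0.07455 M of C.
Step 2:
                    J           C
  init         0.1322      0.2084
  Δ          -0.01986     0.01324
  eq           0.1123      0.2216
  solve Keq expr → x = 0.006621; check Q = 34.65
Then remove 0.03237 M of J.
Step 3:
                    J           C
  init        0.07996      0.2216
  Δ           0.02635    -0.01757
  eq           0.1063      0.2041
  solve Keq expr → x = -0.008784; check Q = 34.65

Direction: reverse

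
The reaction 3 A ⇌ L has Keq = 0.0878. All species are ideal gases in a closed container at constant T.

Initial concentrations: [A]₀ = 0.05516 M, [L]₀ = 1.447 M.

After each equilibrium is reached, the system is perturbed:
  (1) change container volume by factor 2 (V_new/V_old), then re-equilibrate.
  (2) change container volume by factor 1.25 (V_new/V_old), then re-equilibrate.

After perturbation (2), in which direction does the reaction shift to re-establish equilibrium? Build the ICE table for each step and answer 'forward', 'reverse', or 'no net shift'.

Direction: reverse

Q₀ = 8622 vs Keq = 0.0878 ⇒ Q>K, reverse
Step 1:
                  A         L
  I         0.05516     1.447
  C           2.013   -0.6708
  E           2.068    0.7762
  solve Keq expr → x = -0.6708; check Q = 0.0878
Then change container volume by factor 2 (V_new/V_old).
Step 2:
                  A         L
  I           1.034    0.3881
  C          0.3953   -0.1318
  E           1.429    0.2563
  solve Keq expr → x = -0.1318; check Q = 0.0878
Then change container volume by factor 1.25 (V_new/V_old).
Step 3:
                  A         L
  I           1.143     0.205
  C           0.104  -0.03466
  E           1.247    0.1704
  solve Keq expr → x = -0.03466; check Q = 0.0878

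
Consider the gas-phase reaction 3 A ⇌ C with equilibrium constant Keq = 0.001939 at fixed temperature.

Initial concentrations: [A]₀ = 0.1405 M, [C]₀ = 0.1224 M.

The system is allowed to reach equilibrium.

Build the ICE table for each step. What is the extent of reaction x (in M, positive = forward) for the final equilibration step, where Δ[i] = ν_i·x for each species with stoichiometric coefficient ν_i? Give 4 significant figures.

Q₀ = 44.13 vs Keq = 0.001939 ⇒ Q>K, reverse
Step 1:
                    A           C
  init         0.1405      0.1224
  Δ            0.3664     -0.1221
  eq           0.5069  2.5261e-04
  solve Keq expr → x = -0.1221; check Q = 0.001939

x = -0.1221 M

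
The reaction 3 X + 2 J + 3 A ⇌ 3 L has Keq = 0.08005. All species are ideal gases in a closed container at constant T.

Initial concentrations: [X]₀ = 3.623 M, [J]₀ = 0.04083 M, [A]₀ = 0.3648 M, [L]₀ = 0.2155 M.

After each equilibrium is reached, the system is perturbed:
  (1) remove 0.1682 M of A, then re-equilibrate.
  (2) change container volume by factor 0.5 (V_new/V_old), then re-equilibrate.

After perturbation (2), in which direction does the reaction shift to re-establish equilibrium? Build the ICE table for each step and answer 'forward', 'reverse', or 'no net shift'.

Direction: forward

Q₀ = 2.6 vs Keq = 0.08005 ⇒ Q>K, reverse
Step 1:
                  X         J         A         L
  init        3.623   0.04083    0.3648    0.2155
  Δ         0.07445   0.04963   0.07445  -0.07445
  eq          3.697   0.09046    0.4392    0.1411
  solve Keq expr → x = -0.02482; check Q = 0.08005
Then remove 0.1682 M of A.
Step 2:
                  X         J         A         L
  init        3.697   0.09046     0.271    0.1411
  Δ         0.02984    0.0199   0.02984  -0.02984
  eq          3.727    0.1104    0.3009    0.1112
  solve Keq expr → x = -0.009948; check Q = 0.08005
Then change container volume by factor 0.5 (V_new/V_old).
Step 3:
                  X         J         A         L
  init        7.455    0.2207    0.6018    0.2224
  Δ          -0.142  -0.09464    -0.142     0.142
  eq          7.313    0.1261    0.4598    0.3644
  solve Keq expr → x = 0.04732; check Q = 0.08005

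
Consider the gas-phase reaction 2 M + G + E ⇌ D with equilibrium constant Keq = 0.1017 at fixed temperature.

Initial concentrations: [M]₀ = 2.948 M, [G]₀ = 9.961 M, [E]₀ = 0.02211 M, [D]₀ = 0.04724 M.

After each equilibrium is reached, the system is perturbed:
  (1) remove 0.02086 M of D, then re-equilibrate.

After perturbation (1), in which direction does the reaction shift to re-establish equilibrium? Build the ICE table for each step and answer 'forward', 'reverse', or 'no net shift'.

Direction: forward

Q₀ = 0.02468 vs Keq = 0.1017 ⇒ Q<K, forward
Step 1:
                   M          G          E          D
  init         2.948      9.961    0.02211    0.04724
  Δ         -0.02979    -0.0149    -0.0149     0.0149
  eq           2.918      9.946   0.007213    0.06214
  solve Keq expr → x = 0.0149; check Q = 0.1017
Then remove 0.02086 M of D.
Step 2:
                   M          G          E          D
  init         2.918      9.946   0.007213    0.04128
  Δ        -0.004311  -0.002155  -0.002155   0.002155
  eq           2.914      9.944   0.005058    0.04343
  solve Keq expr → x = 0.002155; check Q = 0.1017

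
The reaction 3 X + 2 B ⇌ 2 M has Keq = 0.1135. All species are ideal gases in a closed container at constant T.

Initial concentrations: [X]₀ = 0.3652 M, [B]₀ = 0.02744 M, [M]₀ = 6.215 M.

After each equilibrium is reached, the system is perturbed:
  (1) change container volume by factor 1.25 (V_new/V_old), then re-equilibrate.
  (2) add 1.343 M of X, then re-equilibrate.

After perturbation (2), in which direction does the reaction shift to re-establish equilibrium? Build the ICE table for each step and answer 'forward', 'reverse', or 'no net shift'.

Q₀ = 1.0532e+06 vs Keq = 0.1135 ⇒ Q>K, reverse
Step 1:
                   X          B          M
  I           0.3652    0.02744      6.215
  C                3          2         -2
  E            3.365      2.027      4.215
  solve Keq expr → x = -0.9999; check Q = 0.1135
Then change container volume by factor 1.25 (V_new/V_old).
Step 2:
                   X          B          M
  I            2.692      1.622      3.372
  C           0.2989     0.1992    -0.1992
  E            2.991      1.821      3.173
  solve Keq expr → x = -0.09962; check Q = 0.1135
Then add 1.343 M of X.
Step 3:
                   X          B          M
  I            4.334      1.821      3.173
  C          -0.5678    -0.3785     0.3785
  E            3.766      1.442      3.551
  solve Keq expr → x = 0.1893; check Q = 0.1135

Direction: forward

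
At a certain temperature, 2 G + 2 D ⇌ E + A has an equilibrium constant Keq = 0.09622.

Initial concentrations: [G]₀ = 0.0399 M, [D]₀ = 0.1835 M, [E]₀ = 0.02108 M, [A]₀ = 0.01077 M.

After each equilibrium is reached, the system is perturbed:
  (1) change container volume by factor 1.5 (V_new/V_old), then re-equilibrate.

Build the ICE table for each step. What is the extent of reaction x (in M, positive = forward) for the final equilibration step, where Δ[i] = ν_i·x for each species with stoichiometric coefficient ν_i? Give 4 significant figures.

Q₀ = 4.235 vs Keq = 0.09622 ⇒ Q>K, reverse
Step 1:
                  G         D         E         A
  I          0.0399    0.1835   0.02108   0.01077
  C         0.01915   0.01915 -0.009573 -0.009573
  E         0.05905    0.2026   0.01151  0.001197
  solve Keq expr → x = -0.009573; check Q = 0.09622
Then change container volume by factor 1.5 (V_new/V_old).
Step 2:
                  G         D         E         A
  I         0.03936    0.1351  0.007671 7.9810e-04
  C       8.0703e-04 8.0703e-04 -4.0351e-04 -4.0351e-04
  E         0.04017    0.1359  0.007268 3.9459e-04
  solve Keq expr → x = -4.0351e-04; check Q = 0.09622

x = -4.0351e-04 M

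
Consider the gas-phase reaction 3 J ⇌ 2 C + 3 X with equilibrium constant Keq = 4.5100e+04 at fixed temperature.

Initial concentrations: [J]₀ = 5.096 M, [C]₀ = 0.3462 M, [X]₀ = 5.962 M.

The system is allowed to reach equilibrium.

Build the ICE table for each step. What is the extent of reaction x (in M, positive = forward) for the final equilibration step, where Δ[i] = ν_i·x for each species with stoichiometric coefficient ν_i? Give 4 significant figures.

x = 1.482 M

Q₀ = 0.1919 vs Keq = 4.5100e+04 ⇒ Q<K, forward
Step 1:
                  J         C         X
  Initial     5.096    0.3462     5.962
  Change     -4.446     2.964     4.446
  Equil      0.6495     3.311     10.41
  solve Keq expr → x = 1.482; check Q = 4.5100e+04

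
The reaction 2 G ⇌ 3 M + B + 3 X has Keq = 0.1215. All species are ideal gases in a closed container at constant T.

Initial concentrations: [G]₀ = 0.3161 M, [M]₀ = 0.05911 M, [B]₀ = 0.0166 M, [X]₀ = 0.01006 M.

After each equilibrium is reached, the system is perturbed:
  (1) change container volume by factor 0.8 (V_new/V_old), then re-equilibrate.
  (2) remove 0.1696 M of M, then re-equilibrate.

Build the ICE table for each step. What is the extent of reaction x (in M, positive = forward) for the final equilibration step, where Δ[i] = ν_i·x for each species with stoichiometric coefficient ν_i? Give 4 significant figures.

x = 0.01371 M

Q₀ = 3.4933e-11 vs Keq = 0.1215 ⇒ Q<K, forward
Step 1:
                    G           M           B           X
  I            0.3161     0.05911      0.0166     0.01006
  C            -0.246       0.369       0.123       0.369
  E           0.07009      0.4281      0.1396      0.3791
  solve Keq expr → x = 0.123; check Q = 0.1215
Then change container volume by factor 0.8 (V_new/V_old).
Step 2:
                    G           M           B           X
  I           0.08761      0.5352      0.1745      0.4739
  C           0.02684    -0.04027    -0.01342    -0.04027
  E            0.1145      0.4949      0.1611      0.4336
  solve Keq expr → x = -0.01342; check Q = 0.1215
Then remove 0.1696 M of M.
Step 3:
                    G           M           B           X
  I            0.1145      0.3253      0.1611      0.4336
  C          -0.02743     0.04114     0.01371     0.04114
  E           0.08703      0.3664      0.1748      0.4747
  solve Keq expr → x = 0.01371; check Q = 0.1215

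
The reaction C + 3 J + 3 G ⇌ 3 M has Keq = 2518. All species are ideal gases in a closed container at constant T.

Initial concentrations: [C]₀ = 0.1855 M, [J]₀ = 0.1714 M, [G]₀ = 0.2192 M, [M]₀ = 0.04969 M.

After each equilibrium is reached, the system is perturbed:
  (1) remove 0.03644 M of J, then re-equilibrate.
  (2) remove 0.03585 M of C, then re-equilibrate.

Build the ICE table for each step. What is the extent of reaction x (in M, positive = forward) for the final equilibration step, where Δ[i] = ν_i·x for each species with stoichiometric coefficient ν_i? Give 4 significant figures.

Q₀ = 12.47 vs Keq = 2518 ⇒ Q<K, forward
Step 1:
                   C          J          G          M
  Initial     0.1855     0.1714     0.2192    0.04969
  Change    -0.02249   -0.06748   -0.06748    0.06748
  Equil        0.163     0.1039     0.1517     0.1172
  solve Keq expr → x = 0.02249; check Q = 2518
Then remove 0.03644 M of J.
Step 2:
                   C          J          G          M
  Initial      0.163    0.06748     0.1517     0.1172
  Change     0.00488    0.01464    0.01464   -0.01464
  Equil       0.1679    0.08212     0.1664     0.1025
  solve Keq expr → x = -0.00488; check Q = 2518
Then remove 0.03585 M of C.
Step 3:
                   C          J          G          M
  Initial      0.132    0.08212     0.1664     0.1025
  Change  9.3116e-04   0.002793   0.002793  -0.002793
  Equil        0.133    0.08491     0.1692    0.09974
  solve Keq expr → x = -9.3116e-04; check Q = 2518

x = -9.3116e-04 M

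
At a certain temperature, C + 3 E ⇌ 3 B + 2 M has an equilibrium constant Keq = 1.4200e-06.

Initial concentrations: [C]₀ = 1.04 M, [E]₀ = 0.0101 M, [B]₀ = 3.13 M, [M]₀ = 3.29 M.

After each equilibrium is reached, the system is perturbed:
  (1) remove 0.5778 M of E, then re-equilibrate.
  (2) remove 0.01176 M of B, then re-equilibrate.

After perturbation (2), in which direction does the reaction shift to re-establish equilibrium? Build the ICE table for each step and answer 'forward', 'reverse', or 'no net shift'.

Q₀ = 3.0976e+08 vs Keq = 1.4200e-06 ⇒ Q>K, reverse
Step 1:
                    C           E           B           M
  init           1.04      0.0101        3.13        3.29
  Δ              1.03       3.091      -3.091      -2.061
  eq             2.07       3.101     0.03872       1.229
  solve Keq expr → x = -1.03; check Q = 1.4200e-06
Then remove 0.5778 M of E.
Step 2:
                    C           E           B           M
  init           2.07       2.524     0.03872       1.229
  Δ          0.002344    0.007033   -0.007033   -0.004689
  eq            2.073       2.531     0.03169       1.224
  solve Keq expr → x = -0.002344; check Q = 1.4200e-06
Then remove 0.01176 M of B.
Step 3:
                    C           E           B           M
  init          2.073       2.531     0.01993       1.224
  Δ         -0.003822    -0.01147     0.01147    0.007644
  eq            2.069       2.519     0.03139       1.232
  solve Keq expr → x = 0.003822; check Q = 1.4200e-06

Direction: forward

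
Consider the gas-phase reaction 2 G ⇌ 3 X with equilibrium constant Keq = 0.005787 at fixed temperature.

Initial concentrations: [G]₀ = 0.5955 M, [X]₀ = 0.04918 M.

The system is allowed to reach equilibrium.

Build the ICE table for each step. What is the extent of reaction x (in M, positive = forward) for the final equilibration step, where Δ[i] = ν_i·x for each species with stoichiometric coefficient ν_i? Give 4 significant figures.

x = 0.02369 M

Q₀ = 3.3543e-04 vs Keq = 0.005787 ⇒ Q<K, forward
Step 1:
                   G          X
  init        0.5955    0.04918
  Δ         -0.04738    0.07107
  eq          0.5481     0.1202
  solve Keq expr → x = 0.02369; check Q = 0.005787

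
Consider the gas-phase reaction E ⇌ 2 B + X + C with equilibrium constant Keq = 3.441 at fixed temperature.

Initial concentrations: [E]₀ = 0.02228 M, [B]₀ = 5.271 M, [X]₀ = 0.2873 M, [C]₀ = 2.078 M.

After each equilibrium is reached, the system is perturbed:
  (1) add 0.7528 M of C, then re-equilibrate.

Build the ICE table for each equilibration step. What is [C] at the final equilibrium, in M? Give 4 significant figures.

[C]_eq = 2.561 M

Q₀ = 744.5 vs Keq = 3.441 ⇒ Q>K, reverse
Step 1:
                    E           B           X           C
  Initial     0.02228       5.271      0.2873       2.078
  Change       0.2632     -0.5265     -0.2632     -0.2632
  Equil        0.2855       4.745     0.02405       1.815
  solve Keq expr → x = -0.2632; check Q = 3.441
Then add 0.7528 M of C.
Step 2:
                    E           B           X           C
  Initial      0.2855       4.745     0.02405       2.568
  Change     0.006523    -0.01305   -0.006523   -0.006523
  Equil        0.2921       4.731     0.01753       2.561
  solve Keq expr → x = -0.006523; check Q = 3.441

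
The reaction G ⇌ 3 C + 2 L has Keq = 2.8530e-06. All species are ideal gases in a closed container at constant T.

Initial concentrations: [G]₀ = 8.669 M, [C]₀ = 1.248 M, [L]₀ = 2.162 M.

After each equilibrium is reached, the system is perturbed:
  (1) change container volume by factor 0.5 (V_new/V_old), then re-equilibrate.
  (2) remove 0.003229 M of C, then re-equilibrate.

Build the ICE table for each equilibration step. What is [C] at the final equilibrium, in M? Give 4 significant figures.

Q₀ = 1.048 vs Keq = 2.8530e-06 ⇒ Q>K, reverse
Step 1:
                  G         C         L
  Initial     8.669     1.248     2.162
  Change     0.4079    -1.224   -0.8158
  Equil       9.077   0.02427     1.346
  solve Keq expr → x = -0.4079; check Q = 2.8530e-06
Then change container volume by factor 0.5 (V_new/V_old).
Step 2:
                  G         C         L
  Initial     18.15   0.04853     2.692
  Change   0.009725  -0.02918  -0.01945
  Equil       18.16   0.01936     2.673
  solve Keq expr → x = -0.009725; check Q = 2.8530e-06
Then remove 0.003229 M of C.
Step 3:
                  G         C         L
  Initial     18.16   0.01613     2.673
  Change  -0.001073  0.003218  0.002146
  Equil       18.16   0.01935     2.675
  solve Keq expr → x = 0.001073; check Q = 2.8530e-06

[C]_eq = 0.01935 M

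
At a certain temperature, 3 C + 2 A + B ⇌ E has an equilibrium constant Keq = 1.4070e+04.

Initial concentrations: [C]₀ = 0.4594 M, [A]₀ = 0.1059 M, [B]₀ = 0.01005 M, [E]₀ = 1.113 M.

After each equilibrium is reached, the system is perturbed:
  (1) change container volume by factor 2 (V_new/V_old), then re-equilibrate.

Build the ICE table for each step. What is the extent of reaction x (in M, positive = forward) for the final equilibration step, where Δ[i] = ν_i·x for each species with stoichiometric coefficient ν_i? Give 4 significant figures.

Q₀ = 1.0185e+05 vs Keq = 1.4070e+04 ⇒ Q>K, reverse
Step 1:
                   C          A          B          E
  Initial     0.4594     0.1059    0.01005      1.113
  Change     0.05466    0.03644    0.01822   -0.01822
  Equil       0.5141     0.1423    0.02827      1.095
  solve Keq expr → x = -0.01822; check Q = 1.4070e+04
Then change container volume by factor 2 (V_new/V_old).
Step 2:
                   C          A          B          E
  Initial      0.257    0.07117    0.01414     0.5474
  Change     0.09553    0.06368    0.03184   -0.03184
  Equil       0.3526     0.1349    0.04598     0.5155
  solve Keq expr → x = -0.03184; check Q = 1.4070e+04

x = -0.03184 M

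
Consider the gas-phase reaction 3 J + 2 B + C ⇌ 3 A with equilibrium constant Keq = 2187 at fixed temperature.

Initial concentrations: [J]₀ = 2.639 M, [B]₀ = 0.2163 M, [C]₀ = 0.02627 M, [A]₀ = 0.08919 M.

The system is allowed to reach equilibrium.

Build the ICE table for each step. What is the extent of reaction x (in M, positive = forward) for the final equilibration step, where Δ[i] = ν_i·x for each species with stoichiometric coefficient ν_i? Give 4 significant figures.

Q₀ = 0.03141 vs Keq = 2187 ⇒ Q<K, forward
Step 1:
                   J          B          C          A
  init         2.639     0.2163    0.02627    0.08919
  Δ          -0.0788   -0.05253   -0.02627     0.0788
  eq            2.56     0.1638 4.8159e-06      0.168
  solve Keq expr → x = 0.02627; check Q = 2187

x = 0.02627 M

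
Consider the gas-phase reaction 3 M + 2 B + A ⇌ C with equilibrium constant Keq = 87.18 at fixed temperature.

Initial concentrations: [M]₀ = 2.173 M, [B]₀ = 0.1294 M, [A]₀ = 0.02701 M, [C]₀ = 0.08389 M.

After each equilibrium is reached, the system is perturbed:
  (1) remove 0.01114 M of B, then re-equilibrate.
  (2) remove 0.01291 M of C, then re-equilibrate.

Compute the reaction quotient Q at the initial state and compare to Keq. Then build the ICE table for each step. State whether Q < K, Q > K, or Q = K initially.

Q₀ = 18.08; Q < K (proceeds forward)

Q₀ = 18.08 vs Keq = 87.18 ⇒ Q<K, forward
Step 1:
                    M           B           A           C
  I             2.173      0.1294     0.02701     0.08389
  C          -0.04517    -0.03012    -0.01506     0.01506
  E             2.128     0.09928     0.01195     0.09895
  solve Keq expr → x = 0.01506; check Q = 87.18
Then remove 0.01114 M of B.
Step 2:
                    M           B           A           C
  I             2.128     0.08814     0.01195     0.09895
  C           0.00521    0.003474    0.001737   -0.001737
  E             2.133     0.09162     0.01369     0.09721
  solve Keq expr → x = -0.001737; check Q = 87.18
Then remove 0.01291 M of C.
Step 3:
                    M           B           A           C
  I             2.133     0.09162     0.01369      0.0843
  C         -0.003139   -0.002093   -0.001046    0.001046
  E              2.13     0.08952     0.01264     0.08535
  solve Keq expr → x = 0.001046; check Q = 87.18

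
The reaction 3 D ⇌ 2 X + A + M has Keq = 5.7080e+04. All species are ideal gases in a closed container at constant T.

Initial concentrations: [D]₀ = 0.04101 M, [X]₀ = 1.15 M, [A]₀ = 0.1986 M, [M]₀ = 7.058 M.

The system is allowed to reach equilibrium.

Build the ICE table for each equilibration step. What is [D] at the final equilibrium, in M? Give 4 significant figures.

[D]_eq = 0.03218 M

Q₀ = 2.6877e+04 vs Keq = 5.7080e+04 ⇒ Q<K, forward
Step 1:
                  D         X         A         M
  init      0.04101      1.15    0.1986     7.058
  Δ       -0.008834   0.00589  0.002945  0.002945
  eq        0.03218     1.156    0.2015     7.061
  solve Keq expr → x = 0.002945; check Q = 5.7080e+04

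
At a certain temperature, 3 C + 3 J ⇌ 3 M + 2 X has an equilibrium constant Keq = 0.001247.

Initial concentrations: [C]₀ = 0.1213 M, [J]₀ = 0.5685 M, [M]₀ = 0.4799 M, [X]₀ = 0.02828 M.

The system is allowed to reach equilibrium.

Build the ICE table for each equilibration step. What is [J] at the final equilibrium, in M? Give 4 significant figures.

Q₀ = 0.2695 vs Keq = 0.001247 ⇒ Q>K, reverse
Step 1:
                    C           J           M           X
  Initial      0.1213      0.5685      0.4799     0.02828
  Change      0.03708     0.03708    -0.03708    -0.02472
  Equil        0.1584      0.6056      0.4428     0.00356
  solve Keq expr → x = -0.01236; check Q = 0.001247

[J]_eq = 0.6056 M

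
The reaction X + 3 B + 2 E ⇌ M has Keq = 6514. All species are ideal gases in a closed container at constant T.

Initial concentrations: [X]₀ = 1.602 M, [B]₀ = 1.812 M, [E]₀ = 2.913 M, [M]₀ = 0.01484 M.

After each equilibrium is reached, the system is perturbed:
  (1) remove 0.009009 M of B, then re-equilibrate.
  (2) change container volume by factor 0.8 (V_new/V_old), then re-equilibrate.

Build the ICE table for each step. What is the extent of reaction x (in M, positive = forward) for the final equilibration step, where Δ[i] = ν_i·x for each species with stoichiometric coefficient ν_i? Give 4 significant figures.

Q₀ = 1.8349e-04 vs Keq = 6514 ⇒ Q<K, forward
Step 1:
                    X           B           E           M
  Initial       1.602       1.812       2.913     0.01484
  Change      -0.5935      -1.781      -1.187      0.5935
  Equil         1.008     0.03144       1.726      0.6084
  solve Keq expr → x = 0.5935; check Q = 6514
Then remove 0.009009 M of B.
Step 2:
                    X           B           E           M
  Initial       1.008     0.02243       1.726      0.6084
  Change     0.002952    0.008856    0.005904   -0.002952
  Equil         1.011     0.03129       1.732      0.6054
  solve Keq expr → x = -0.002952; check Q = 6514
Then change container volume by factor 0.8 (V_new/V_old).
Step 3:
                    X           B           E           M
  Initial       1.264     0.03911       2.165      0.7568
  Change    -0.004002      -0.012   -0.008003    0.004002
  Equil          1.26     0.02711       2.157      0.7608
  solve Keq expr → x = 0.004002; check Q = 6514

x = 0.004002 M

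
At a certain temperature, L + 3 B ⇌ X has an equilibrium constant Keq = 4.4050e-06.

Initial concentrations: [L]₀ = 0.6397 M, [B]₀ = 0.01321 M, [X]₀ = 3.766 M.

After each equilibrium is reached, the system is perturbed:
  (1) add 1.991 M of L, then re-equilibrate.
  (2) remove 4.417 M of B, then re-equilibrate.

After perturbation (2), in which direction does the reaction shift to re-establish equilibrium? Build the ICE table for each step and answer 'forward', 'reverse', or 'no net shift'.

Direction: reverse

Q₀ = 2.5539e+06 vs Keq = 4.4050e-06 ⇒ Q>K, reverse
Step 1:
                  L         B         X
  Initial    0.6397   0.01321     3.766
  Change      3.739     11.22    -3.739
  Equil       4.378     11.23   0.02731
  solve Keq expr → x = -3.739; check Q = 4.4050e-06
Then add 1.991 M of L.
Step 2:
                  L         B         X
  Initial     6.369     11.23   0.02731
  Change   -0.01196  -0.03589   0.01196
  Equil       6.357     11.19   0.03927
  solve Keq expr → x = 0.01196; check Q = 4.4050e-06
Then remove 4.417 M of B.
Step 3:
                  L         B         X
  Initial     6.357     6.776   0.03927
  Change    0.03016   0.09049  -0.03016
  Equil       6.388     6.867  0.009111
  solve Keq expr → x = -0.03016; check Q = 4.4050e-06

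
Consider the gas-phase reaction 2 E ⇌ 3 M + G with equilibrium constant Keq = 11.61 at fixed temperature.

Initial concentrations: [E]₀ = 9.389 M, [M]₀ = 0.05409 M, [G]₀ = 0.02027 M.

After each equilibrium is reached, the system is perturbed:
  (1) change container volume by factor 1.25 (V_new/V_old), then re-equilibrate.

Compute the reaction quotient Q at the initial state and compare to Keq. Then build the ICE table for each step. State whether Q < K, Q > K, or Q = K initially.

Q₀ = 3.6389e-08 vs Keq = 11.61 ⇒ Q<K, forward
Step 1:
                  E         M         G
  I           9.389   0.05409   0.02027
  C          -3.794     5.691     1.897
  E           5.595     5.745     1.917
  solve Keq expr → x = 1.897; check Q = 11.61
Then change container volume by factor 1.25 (V_new/V_old).
Step 2:
                  E         M         G
  I           4.476     4.596     1.534
  C         -0.2605    0.3908    0.1303
  E           4.216     4.987     1.664
  solve Keq expr → x = 0.1303; check Q = 11.61

Q₀ = 3.6389e-08; Q < K (proceeds forward)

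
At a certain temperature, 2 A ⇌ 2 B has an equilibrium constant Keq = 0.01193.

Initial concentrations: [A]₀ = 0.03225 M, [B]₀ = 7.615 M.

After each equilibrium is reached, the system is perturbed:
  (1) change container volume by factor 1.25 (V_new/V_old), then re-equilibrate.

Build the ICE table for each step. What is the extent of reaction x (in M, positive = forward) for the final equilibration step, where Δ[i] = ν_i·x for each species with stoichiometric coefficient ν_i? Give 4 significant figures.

x = 0 M

Q₀ = 5.5755e+04 vs Keq = 0.01193 ⇒ Q>K, reverse
Step 1:
                    A           B
  Initial     0.03225       7.615
  Change        6.862      -6.862
  Equil         6.894       0.753
  solve Keq expr → x = -3.431; check Q = 0.01193
Then change container volume by factor 1.25 (V_new/V_old).
Step 2:
                    A           B
  Initial       5.515      0.6024
  Change            0           0
  Equil         5.515      0.6024
  solve Keq expr → x = 0; check Q = 0.01193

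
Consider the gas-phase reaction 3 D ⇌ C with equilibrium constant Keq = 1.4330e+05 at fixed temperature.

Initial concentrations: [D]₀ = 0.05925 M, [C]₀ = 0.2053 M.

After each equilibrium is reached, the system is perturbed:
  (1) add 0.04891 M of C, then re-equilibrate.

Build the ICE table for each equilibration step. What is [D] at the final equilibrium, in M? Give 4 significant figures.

[D]_eq = 0.01235 M

Q₀ = 987 vs Keq = 1.4330e+05 ⇒ Q<K, forward
Step 1:
                  D         C
  init      0.05925    0.2053
  Δ        -0.04769    0.0159
  eq        0.01156    0.2212
  solve Keq expr → x = 0.0159; check Q = 1.4330e+05
Then add 0.04891 M of C.
Step 2:
                  D         C
  init      0.01156    0.2701
  Δ       7.9173e-04 -2.6391e-04
  eq        0.01235    0.2698
  solve Keq expr → x = -2.6391e-04; check Q = 1.4330e+05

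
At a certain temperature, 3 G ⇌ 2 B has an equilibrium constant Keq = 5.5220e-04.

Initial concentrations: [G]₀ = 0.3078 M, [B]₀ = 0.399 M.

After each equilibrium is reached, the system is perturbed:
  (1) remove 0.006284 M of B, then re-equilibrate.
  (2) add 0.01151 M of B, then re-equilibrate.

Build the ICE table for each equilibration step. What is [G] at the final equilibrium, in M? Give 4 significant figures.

Q₀ = 5.459 vs Keq = 5.5220e-04 ⇒ Q>K, reverse
Step 1:
                  G         B
  I          0.3078     0.399
  C          0.5695   -0.3797
  E          0.8773   0.01931
  solve Keq expr → x = -0.1898; check Q = 5.5220e-04
Then remove 0.006284 M of B.
Step 2:
                  G         B
  I          0.8773   0.01303
  C       -0.008982  0.005988
  E          0.8684   0.01901
  solve Keq expr → x = 0.002994; check Q = 5.5220e-04
Then add 0.01151 M of B.
Step 3:
                  G         B
  I          0.8684   0.03052
  C         0.01645  -0.01097
  E          0.8848   0.01956
  solve Keq expr → x = -0.005484; check Q = 5.5220e-04

[G]_eq = 0.8848 M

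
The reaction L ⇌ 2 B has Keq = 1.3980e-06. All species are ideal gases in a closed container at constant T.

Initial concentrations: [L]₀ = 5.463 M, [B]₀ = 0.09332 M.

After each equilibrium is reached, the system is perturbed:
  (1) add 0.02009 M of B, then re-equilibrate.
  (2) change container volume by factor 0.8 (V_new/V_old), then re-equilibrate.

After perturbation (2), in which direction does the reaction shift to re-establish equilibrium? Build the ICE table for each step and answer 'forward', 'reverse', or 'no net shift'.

Q₀ = 0.001594 vs Keq = 1.3980e-06 ⇒ Q>K, reverse
Step 1:
                   L          B
  I            5.463    0.09332
  C          0.04527   -0.09055
  E            5.508   0.002775
  solve Keq expr → x = -0.04527; check Q = 1.3980e-06
Then add 0.02009 M of B.
Step 2:
                   L          B
  I            5.508    0.02286
  C          0.01004   -0.02009
  E            5.518   0.002778
  solve Keq expr → x = -0.01004; check Q = 1.3980e-06
Then change container volume by factor 0.8 (V_new/V_old).
Step 3:
                   L          B
  I            6.898   0.003472
  C       1.8325e-04 -3.6650e-04
  E            6.898   0.003105
  solve Keq expr → x = -1.8325e-04; check Q = 1.3980e-06

Direction: reverse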